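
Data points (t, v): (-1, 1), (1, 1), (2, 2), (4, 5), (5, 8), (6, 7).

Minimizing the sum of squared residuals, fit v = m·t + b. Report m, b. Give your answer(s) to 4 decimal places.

m = 1.0909, b = 0.9091

From the data, Σt·t = 83, Σt = 17, Σ1 = 6.
For Xᵀv: Σt·v = 106, Σv = 24.
XᵀX·[m, b]ᵀ = Xᵀv becomes [[83, 17]; [17, 6]]·[m, b]ᵀ = [106, 24]ᵀ.
Determinant 83·6 − 17² = 209.
m = (106·6 − 17·24)/209 = 12/11; b = (83·24 − 17·106)/209 = 10/11.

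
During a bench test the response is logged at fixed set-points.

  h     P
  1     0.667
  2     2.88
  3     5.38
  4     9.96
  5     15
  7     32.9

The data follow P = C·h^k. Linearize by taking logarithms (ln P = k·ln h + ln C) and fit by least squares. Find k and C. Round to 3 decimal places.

k = 1.961, C = 0.674

Linearized form: ln P = k·ln h + ln C. From the 6 transformed points,
Σln h = 6.7334, Σ(ln h)² = 9.9861, Σln P = 10.8356, Σln h·ln P = 16.9248.
Normal system: [[9.9861, 6.7334]; [6.7334, 6]]·[k, ln C]ᵀ = [16.9248, 10.8356]ᵀ.
Solving (det = 14.5777): k = 1.96107, ln C = -0.39485, so C = exp(-0.39485) = 0.67378.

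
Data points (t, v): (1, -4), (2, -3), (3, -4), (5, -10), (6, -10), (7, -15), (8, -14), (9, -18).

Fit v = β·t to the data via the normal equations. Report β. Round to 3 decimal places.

Entries of AᵀA: Σt·t = 269.
Right-hand side: Σt·v = -511.
AᵀA·[β]ᵀ = Aᵀv becomes [[269]]·[β]ᵀ = [-511]ᵀ.
β = (-511)/269 = -1.89963.

β = -1.900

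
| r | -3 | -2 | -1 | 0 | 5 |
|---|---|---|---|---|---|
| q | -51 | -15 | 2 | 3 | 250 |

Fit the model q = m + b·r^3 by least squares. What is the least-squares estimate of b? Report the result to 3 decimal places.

The normal system MᵀM·[m, b]ᵀ = Mᵀq is [[5, 89]; [89, 16419]]·[m, b]ᵀ = [189, 32745]ᵀ.
Eliminating b: 16419·(row 1) − 89·(row 2) gives 74174·m = 16419·189 − 89·32745 = 188886, so m = 94443/37087.
Then b = (32745 − 89·(94443/37087))/16419 = 73452/37087.

b = 1.981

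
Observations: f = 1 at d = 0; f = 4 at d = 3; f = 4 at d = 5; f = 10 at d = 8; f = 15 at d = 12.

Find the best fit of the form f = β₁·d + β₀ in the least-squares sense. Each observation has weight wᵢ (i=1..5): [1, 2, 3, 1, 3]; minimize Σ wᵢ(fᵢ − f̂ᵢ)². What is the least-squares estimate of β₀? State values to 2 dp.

β₀ = -0.60

AᵀWA·[β₁, β₀]ᵀ = AᵀWf reads: 589·β₁ + 65·β₀ = 704;  65·β₁ + 10·β₀ = 76.
Eliminating β₀: 10·(row 1) − 65·(row 2) gives 1665·β₁ = 10·704 − 65·76 = 2100, so β₁ = 140/111.
Then β₀ = (76 − 65·(140/111))/10 = -332/555.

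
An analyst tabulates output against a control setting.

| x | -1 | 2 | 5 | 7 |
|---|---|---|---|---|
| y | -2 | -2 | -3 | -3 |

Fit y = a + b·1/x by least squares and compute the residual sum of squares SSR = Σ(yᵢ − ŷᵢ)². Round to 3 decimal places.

Forming MᵀM = [[4, -11/70]; [-11/70, 6421/4900]] and Mᵀy = [-10, -1/35]ᵀ gives MᵀM·[a, b]ᵀ = Mᵀy.
Eliminating b: (6421/4900)·(row 1) − (-11/70)·(row 2) gives (25563/4900)·a = (6421/4900)·(-10) − (-11/70)·(-1/35) = -2294/175, so a = -64232/25563.
Then b = ((-1/35) − (-11/70)·(-64232/25563))/(6421/4900) = -8260/25563.
Residuals: 4846/25563, 17236/25563, -10805/25563, -3759/8521; SSR = 22082/25563.

SSR = 0.864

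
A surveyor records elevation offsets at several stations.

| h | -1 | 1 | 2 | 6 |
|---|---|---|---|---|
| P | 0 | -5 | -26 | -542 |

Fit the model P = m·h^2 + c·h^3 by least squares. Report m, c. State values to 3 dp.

From the data, Σh^2·h^2 = 1314, Σh^2·h^3 = 7808, Σh^3·h^3 = 46722.
And Σh^2·P = -19621, Σh^3·P = -117285.
Normal equations: [[1314, 7808]; [7808, 46722]]·[m, c]ᵀ = [-19621, -117285]ᵀ.
det = 1314·46722 − 7808² = 427844.
m = ((-19621)·46722 − 7808·(-117285))/427844 = -485541/213922; c = (1314·(-117285) − 7808·(-19621))/427844 = -455861/213922.

m = -2.270, c = -2.131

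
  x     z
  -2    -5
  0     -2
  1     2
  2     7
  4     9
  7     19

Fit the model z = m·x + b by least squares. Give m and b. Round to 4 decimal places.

m = 2.7000, b = -0.4000

Entries of MᵀM: Σx·x = 74, Σx = 12, Σ1 = 6.
And Σx·z = 195, Σz = 30.
det = 74·6 − 12² = 300.
m = (195·6 − 12·30)/300 = 27/10; b = (74·30 − 12·195)/300 = -2/5.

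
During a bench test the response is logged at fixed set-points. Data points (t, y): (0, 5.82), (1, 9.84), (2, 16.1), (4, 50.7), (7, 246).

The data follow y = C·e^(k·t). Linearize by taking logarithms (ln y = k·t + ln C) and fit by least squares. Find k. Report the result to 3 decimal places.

Let Y = ln y. Fitting Y = k·t + ln C by least squares:
Σt = 14.0000, Σ(t)² = 70.0000, Σln y = 16.2578, Σt·ln y = 62.0851.
Equations: 70.0000·k + 14.0000·ln C = 62.0851;  14.0000·k + 5·ln C = 16.2578.
Slope k = (n·Σt·ln y − Σt·Σln y)/(n·Σ(t)² − (Σt)²) = (5·62.0851 − 14.0000·16.2578)/154.0000 = 0.53777; ln C = (Σln y − k·Σt)/n = 1.74582.

k = 0.538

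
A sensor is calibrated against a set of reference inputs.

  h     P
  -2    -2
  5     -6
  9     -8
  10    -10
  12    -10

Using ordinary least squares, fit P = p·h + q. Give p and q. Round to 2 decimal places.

Setting ∂/∂p … = 0 gives: 354·p + 34·q = -318;  34·p + 5·q = -36.
(Σh·h = 354, Σh = 34, Σ1 = 5, Σh·P = -318, ΣP = -36.)
det = 354·5 − 34² = 614.
p = ((-318)·5 − 34·(-36))/614 = -183/307; q = (354·(-36) − 34·(-318))/614 = -966/307.

p = -0.60, q = -3.15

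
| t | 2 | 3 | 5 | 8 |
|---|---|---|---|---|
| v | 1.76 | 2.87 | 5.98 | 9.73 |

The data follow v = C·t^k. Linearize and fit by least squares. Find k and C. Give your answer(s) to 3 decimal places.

k = 1.257, C = 0.740

Linearized form: ln v = k·ln t + ln C. From the 4 transformed points,
Σln t = 5.4806, Σ(ln t)² = 8.6018, Σln v = 5.6833, Σln t·ln v = 9.1597.
Equations: 8.6018·k + 5.4806·ln C = 9.1597;  5.4806·k + 4·ln C = 5.6833.
Solving (det = 4.3697): k = 1.25655, ln C = -0.30086, so C = exp(-0.30086) = 0.74018.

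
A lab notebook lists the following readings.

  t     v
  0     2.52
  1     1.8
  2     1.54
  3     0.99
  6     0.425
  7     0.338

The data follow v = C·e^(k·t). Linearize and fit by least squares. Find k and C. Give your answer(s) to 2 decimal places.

With ln vᵢ as the transformed response and tᵢ as the regressor:
Σt = 19.0000, Σ(t)² = 99.0000, Σln v = -0.0066, Σt·ln v = -11.3058.
Equations: 99.0000·k + 19.0000·ln C = -11.3058;  19.0000·k + 6·ln C = -0.0066.
Slope k = (n·Σt·ln v − Σt·Σln v)/(n·Σ(t)² − (Σt)²) = (6·-11.3058 − 19.0000·-0.0066)/233.0000 = -0.29060; ln C = (Σln v − k·Σt)/n = 0.91913, so C = exp(0.91913) = 2.50710.

k = -0.29, C = 2.51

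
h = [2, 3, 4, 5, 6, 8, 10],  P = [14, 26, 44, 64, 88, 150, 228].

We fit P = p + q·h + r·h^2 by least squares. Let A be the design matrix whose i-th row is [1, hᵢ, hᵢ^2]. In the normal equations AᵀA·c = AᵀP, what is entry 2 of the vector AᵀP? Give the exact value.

4610

Entry 2 ↔ basis h, so (AᵀP)_{2} = Σᵢ (h)·Pᵢ = (2)·(14) + (3)·(26) + (4)·(44) + (5)·(64) + (6)·(88) + (8)·(150) + (10)·(228) = 4610.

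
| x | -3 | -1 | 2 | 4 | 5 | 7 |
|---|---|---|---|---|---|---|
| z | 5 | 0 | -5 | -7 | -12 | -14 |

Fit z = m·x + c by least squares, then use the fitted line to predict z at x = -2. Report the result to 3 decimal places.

ẑ = 2.640

The normal equations are: 104·m + 14·c = -211;  14·m + 6·c = -33.
(Σx·x = 104, Σx = 14, Σ1 = 6, Σx·z = -211, Σz = -33.)
Determinant 104·6 − 14² = 428.
m = ((-211)·6 − 14·(-33))/428 = -201/107; c = (104·(-33) − 14·(-211))/428 = -239/214.
At x = -2: ẑ = (-201/107)·(-2) + (-239/214)·(1) = 565/214.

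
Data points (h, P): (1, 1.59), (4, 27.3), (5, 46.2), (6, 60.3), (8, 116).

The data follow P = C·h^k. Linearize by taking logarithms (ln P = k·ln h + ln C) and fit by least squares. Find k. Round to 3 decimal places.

Taking logs, ln P = k·ln h + ln C, so regress ln P on ln h.
XᵀX = [[12.0466, 6.8669]; [6.8669, 5]], rhs = [27.9831, 16.4565]ᵀ  (here Σln h = 6.8669, Σ(ln h)² = 12.0466, Σln P = 16.4565, Σln h·ln P = 27.9831).
Slope k = (n·Σln h·ln P − Σln h·Σln P)/(n·Σ(ln h)² − (Σln h)²) = (5·27.9831 − 6.8669·16.4565)/13.0781 = 2.05760; ln C = (Σln P − k·Σln h)/n = 0.46542.

k = 2.058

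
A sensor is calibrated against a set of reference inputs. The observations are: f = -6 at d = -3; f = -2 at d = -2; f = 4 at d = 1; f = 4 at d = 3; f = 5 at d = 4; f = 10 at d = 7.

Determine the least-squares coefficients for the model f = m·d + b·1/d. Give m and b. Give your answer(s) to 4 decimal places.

The normal equations are: 88·m + 6·b = 128;  6·m + (10973/7056)·b = 925/84.
(Σd·d = 88, Σd·1/d = 6, Σ1/d·1/d = 10973/7056, Σd·f = 128, Σ1/d·f = 925/84.)
Δ = 88·(10973/7056) − 6² = 88951/882.
m = (128·(10973/7056) − 6·(925/84))/(88951/882) = 117293/88951; b = (88·(925/84) − 6·128)/(88951/882) = 177324/88951.

m = 1.3186, b = 1.9935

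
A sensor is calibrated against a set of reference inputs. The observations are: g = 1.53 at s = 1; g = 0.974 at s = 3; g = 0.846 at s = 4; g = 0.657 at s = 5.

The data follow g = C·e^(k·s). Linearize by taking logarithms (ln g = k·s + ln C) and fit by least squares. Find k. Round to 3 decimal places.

k = -0.207

Let Y = ln g. Fitting Y = k·s + ln C by least squares:
XᵀX = [[51.0000, 13.0000]; [13.0000, 4]], rhs = [-2.4231, -0.1884]ᵀ  (here Σs = 13.0000, Σ(s)² = 51.0000, Σln g = -0.1884, Σs·ln g = -2.4231).
Solving (det = 35.0000): k = -0.20695, ln C = 0.62549.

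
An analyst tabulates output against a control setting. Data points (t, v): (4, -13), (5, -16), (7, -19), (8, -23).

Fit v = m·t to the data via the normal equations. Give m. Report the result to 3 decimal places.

XᵀX·[m]ᵀ = Xᵀv reads: 154·m = -449.
Hence m = -449 / 154 ≈ -2.91558.

m = -2.916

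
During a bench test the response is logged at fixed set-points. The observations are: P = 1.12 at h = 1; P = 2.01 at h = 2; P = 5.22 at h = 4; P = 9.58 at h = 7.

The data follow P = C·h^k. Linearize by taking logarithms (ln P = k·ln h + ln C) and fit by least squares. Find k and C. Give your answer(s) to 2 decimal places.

Let Y = ln P. Fitting Y = k·ln h + ln C by least squares:
Σln h = 4.0254, Σ(ln h)² = 6.1888, Σln P = 4.7236, Σln h·ln P = 7.1719.
Equations: 6.1888·k + 4.0254·ln C = 7.1719;  4.0254·k + 4·ln C = 4.7236.
Solving (det = 8.5519): k = 1.13113, ln C = 0.04261, so C = exp(0.04261) = 1.04354.

k = 1.13, C = 1.04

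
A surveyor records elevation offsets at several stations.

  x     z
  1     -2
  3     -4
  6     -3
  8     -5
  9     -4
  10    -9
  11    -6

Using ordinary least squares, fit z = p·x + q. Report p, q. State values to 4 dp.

AᵀA·[p, q]ᵀ = Aᵀz reads: 412·p + 48·q = -264;  48·p + 7·q = -33.
(Σx·x = 412, Σx = 48, Σ1 = 7, Σx·z = -264, Σz = -33.)
Eliminating q: 7·(row 1) − 48·(row 2) gives 580·p = 7·(-264) − 48·(-33) = -264, so p = -66/145.
Then q = ((-33) − 48·(-66/145))/7 = -231/145.

p = -0.4552, q = -1.5931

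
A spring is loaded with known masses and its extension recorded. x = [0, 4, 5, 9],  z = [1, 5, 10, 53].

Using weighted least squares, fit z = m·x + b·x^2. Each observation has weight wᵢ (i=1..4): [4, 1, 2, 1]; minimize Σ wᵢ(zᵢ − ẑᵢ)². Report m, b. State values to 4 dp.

m = -2.7198, b = 0.9557

The normal system AᵀWA·[m, b]ᵀ = AᵀWz is [[147, 1043]; [1043, 8067]]·[m, b]ᵀ = [597, 4873]ᵀ.
det = 147·8067 − 1043² = 98000.
m = (597·8067 − 1043·4873)/98000 = -13327/4900; b = (147·4873 − 1043·597)/98000 = 669/700.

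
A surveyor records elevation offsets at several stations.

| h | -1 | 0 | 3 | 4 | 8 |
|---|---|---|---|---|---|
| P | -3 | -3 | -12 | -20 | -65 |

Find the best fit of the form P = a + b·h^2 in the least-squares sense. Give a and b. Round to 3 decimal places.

Compute the Gram sums: Σ1 = 5, Σh^2 = 90, Σh^2·h^2 = 4434.
Right-hand side: ΣP = -103, Σh^2·P = -4591.
Δ = 5·4434 − 90² = 14070.
a = ((-103)·4434 − 90·(-4591))/14070 = -1036/335; b = (5·(-4591) − 90·(-103))/14070 = -391/402.

a = -3.093, b = -0.973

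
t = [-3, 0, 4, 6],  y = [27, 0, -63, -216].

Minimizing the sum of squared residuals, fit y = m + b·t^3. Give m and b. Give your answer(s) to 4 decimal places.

m = 0.2487, b = -1.0000

Normal-equation sums: Σ1 = 4, Σt^3 = 253, Σt^3·t^3 = 51481.
Moment sums: Σy = -252, Σt^3·y = -51417.
Determinant 4·51481 − 253² = 141915.
m = ((-252)·51481 − 253·(-51417))/141915 = 11763/47305; b = (4·(-51417) − 253·(-252))/141915 = -47304/47305.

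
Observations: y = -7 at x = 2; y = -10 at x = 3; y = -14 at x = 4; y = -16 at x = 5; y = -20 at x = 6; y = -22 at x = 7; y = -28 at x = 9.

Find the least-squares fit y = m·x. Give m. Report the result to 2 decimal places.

m = -3.21

With design matrix A, AᵀA = [[220]] and Aᵀy = [-706]ᵀ.
m = (-706)/220 = -3.20909.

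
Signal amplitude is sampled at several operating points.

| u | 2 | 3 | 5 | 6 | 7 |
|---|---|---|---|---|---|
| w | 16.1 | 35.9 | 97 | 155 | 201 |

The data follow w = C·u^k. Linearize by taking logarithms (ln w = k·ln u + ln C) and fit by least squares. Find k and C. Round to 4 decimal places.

k = 2.0283, C = 3.8970

Taking logs, ln w = k·ln u + ln C, so regress ln w on ln u.
Sums: Σln u = 7.1389, Σ(ln u)² = 11.2747, Σln w = 21.2810, Σln u·ln w = 32.5790.
Normal system: [[11.2747, 7.1389]; [7.1389, 5]]·[k, ln C]ᵀ = [32.5790, 21.2810]ᵀ.
Slope k = (n·Σln u·ln w − Σln u·Σln w)/(n·Σ(ln u)² − (Σln u)²) = (5·32.5790 − 7.1389·21.2810)/5.4099 = 2.02833; ln C = (Σln w − k·Σln u)/n = 1.36021, so C = exp(1.36021) = 3.89700.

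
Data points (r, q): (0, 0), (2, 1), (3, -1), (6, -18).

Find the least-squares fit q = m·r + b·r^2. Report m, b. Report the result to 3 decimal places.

m = 2.296, b = -0.882

Compute the Gram sums: Σr·r = 49, Σr·r^2 = 251, Σr^2·r^2 = 1393.
And Σr·q = -109, Σr^2·q = -653.
Determinant 49·1393 − 251² = 5256.
m = ((-109)·1393 − 251·(-653))/5256 = 2011/876; b = (49·(-653) − 251·(-109))/5256 = -773/876.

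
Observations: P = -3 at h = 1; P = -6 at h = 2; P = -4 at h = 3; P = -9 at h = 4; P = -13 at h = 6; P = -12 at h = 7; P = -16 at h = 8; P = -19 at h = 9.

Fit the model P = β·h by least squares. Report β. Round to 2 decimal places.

With design matrix A, AᵀA = [[260]] and AᵀP = [-524]ᵀ.
β = (-524)/260 = -2.01538.

β = -2.02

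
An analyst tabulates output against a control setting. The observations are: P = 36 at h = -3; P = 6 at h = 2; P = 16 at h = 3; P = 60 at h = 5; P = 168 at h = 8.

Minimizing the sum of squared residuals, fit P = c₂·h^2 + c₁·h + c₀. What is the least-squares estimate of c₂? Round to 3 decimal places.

Normal-equation sums: Σh^2·h^2 = 4899, Σh^2·h = 645, Σh^2 = 111, Σh·h = 111, Σh = 15, Σ1 = 5.
And Σh^2·P = 12744, Σh·P = 1596, ΣP = 286.
Normal equations: [[4899, 645, 111]; [645, 111, 15]; [111, 15, 5]]·[c₂, c₁, c₀]ᵀ = [12744, 1596, 286]ᵀ.
Row-reducing yields c₂ = 26639/8799, c₁ = -27541/8799, c₀ = -260/419.

c₂ = 3.028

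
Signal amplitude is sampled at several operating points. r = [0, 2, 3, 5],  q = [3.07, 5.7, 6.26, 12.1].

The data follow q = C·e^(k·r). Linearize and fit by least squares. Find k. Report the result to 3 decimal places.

Taking logs, ln q = k·r + ln C, so regress ln q on r.
AᵀA = [[38.0000, 10.0000]; [10.0000, 4]], rhs = [21.4495, 7.1895]ᵀ  (here Σr = 10.0000, Σ(r)² = 38.0000, Σln q = 7.1895, Σr·ln q = 21.4495).
Solving (det = 52.0000): k = 0.26736, ln C = 1.12898.

k = 0.267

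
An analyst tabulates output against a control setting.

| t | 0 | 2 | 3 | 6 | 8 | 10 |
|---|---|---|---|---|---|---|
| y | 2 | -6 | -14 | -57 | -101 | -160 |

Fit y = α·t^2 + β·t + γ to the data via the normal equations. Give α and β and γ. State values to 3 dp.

α = -1.581, β = -0.283, γ = 1.480

Normal-equation sums: Σt^2·t^2 = 15489, Σt^2·t = 1763, Σt^2 = 213, Σt·t = 213, Σt = 29, Σ1 = 6.
And Σt^2·y = -24666, Σt·y = -2804, Σy = -336.
Normal equations: [[15489, 1763, 213]; [1763, 213, 29]; [213, 29, 6]]·[α, β, γ]ᵀ = [-24666, -2804, -336]ᵀ.
Inverting the 3×3 Gram matrix, [α, β, γ]ᵀ = [-62221/39364, -11127/39364, 29121/19682]ᵀ.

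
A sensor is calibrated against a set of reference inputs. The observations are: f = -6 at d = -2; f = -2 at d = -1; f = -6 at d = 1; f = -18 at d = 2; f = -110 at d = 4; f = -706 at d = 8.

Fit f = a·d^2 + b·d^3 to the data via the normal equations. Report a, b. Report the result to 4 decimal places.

a = -2.8803, b = -1.0184

The normal system MᵀM·[a, b]ᵀ = Mᵀf is [[4386, 33792]; [33792, 266370]]·[a, b]ᵀ = [-47048, -368612]ᵀ.
Δ = 4386·266370 − 33792² = 26399556.
a = ((-47048)·266370 − 33792·(-368612))/26399556 = -2112196/733321; b = (4386·(-368612) − 33792·(-47048))/26399556 = -2240518/2199963.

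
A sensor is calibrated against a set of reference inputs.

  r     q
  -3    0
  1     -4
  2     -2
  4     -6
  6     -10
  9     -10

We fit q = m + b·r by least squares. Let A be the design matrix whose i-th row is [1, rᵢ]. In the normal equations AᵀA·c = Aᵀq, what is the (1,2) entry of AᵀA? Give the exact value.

Row 1 ↔ basis 1, column 2 ↔ basis r, so (AᵀA)_{1,2} = Σᵢ r = (1)·(-3) + (1)·(1) + (1)·(2) + (1)·(4) + (1)·(6) + (1)·(9) = 19.

19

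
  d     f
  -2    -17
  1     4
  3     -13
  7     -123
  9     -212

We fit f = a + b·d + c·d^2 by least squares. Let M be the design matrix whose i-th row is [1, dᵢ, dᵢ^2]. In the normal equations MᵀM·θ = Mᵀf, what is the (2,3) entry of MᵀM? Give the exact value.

Row 2 ↔ basis d, column 3 ↔ basis d^2, so (MᵀM)_{2,3} = Σᵢ (d)·(d^2) = (-2)·(4) + (1)·(1) + (3)·(9) + (7)·(49) + (9)·(81) = 1092.

1092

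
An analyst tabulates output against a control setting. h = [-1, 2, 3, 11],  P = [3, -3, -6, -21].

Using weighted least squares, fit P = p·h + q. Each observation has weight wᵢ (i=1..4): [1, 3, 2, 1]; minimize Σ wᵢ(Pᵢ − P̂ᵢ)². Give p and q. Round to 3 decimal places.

Sums needed: Σwᵢ·h·h = 152, Σwᵢ·h = 22, Σwᵢ·1 = 7.
For MᵀWP: Σwᵢ·h·P = -288, Σwᵢ·P = -39.
Normal equations: [[152, 22]; [22, 7]]·[p, q]ᵀ = [-288, -39]ᵀ.
Determinant 152·7 − 22² = 580.
p = ((-288)·7 − 22·(-39))/580 = -579/290; q = (152·(-39) − 22·(-288))/580 = 102/145.

p = -1.997, q = 0.703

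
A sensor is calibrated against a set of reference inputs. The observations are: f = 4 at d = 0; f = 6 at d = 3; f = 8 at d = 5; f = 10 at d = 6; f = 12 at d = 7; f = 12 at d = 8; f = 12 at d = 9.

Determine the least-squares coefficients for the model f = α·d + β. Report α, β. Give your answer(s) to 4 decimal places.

With design matrix X, XᵀX = [[264, 38]; [38, 7]] and Xᵀf = [406, 64]ᵀ.
det = 264·7 − 38² = 404.
α = (406·7 − 38·64)/404 = 205/202; β = (264·64 − 38·406)/404 = 367/101.

α = 1.0149, β = 3.6337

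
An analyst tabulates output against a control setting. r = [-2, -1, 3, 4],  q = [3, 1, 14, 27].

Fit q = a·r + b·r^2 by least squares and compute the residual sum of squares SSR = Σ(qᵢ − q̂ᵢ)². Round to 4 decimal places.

SSR = 3.5103

Setting ∂/∂a … = 0 gives: 30·a + 82·b = 143;  82·a + 354·b = 571.
Determinant 30·354 − 82² = 3896.
a = (143·354 − 82·571)/3896 = 475/487; b = (30·571 − 82·143)/3896 = 1351/974.
Residuals: -291/487, 573/974, -1373/974, 441/487; SSR = 3419/974.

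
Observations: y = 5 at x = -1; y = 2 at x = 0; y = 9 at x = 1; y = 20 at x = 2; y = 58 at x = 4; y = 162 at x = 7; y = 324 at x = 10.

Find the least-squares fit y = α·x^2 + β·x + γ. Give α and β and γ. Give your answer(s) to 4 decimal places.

With design matrix M, MᵀM = [[12675, 1415, 171]; [1415, 171, 23]; [171, 23, 7]] and Mᵀy = [41360, 4650, 580]ᵀ.
Inverting the 3×3 Gram matrix, [α, β, γ]ᵀ = [221875/72688, 106735/72688, 305/88]ᵀ.

α = 3.0524, β = 1.4684, γ = 3.4659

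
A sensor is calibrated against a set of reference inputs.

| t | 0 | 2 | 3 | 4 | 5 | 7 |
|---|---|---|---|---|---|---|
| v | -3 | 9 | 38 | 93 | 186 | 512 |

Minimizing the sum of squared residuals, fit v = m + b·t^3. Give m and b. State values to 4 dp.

MᵀM·[m, b]ᵀ = Mᵀv reads: 6·m + 567·b = 835;  567·m + 138163·b = 205916.
Eliminating b: 138163·(row 1) − 567·(row 2) gives 507489·m = 138163·835 − 567·205916 = -1388267, so m = -1388267/507489.
Then b = (205916 − 567·(-1388267/507489))/138163 = 254017/169163.

m = -2.7356, b = 1.5016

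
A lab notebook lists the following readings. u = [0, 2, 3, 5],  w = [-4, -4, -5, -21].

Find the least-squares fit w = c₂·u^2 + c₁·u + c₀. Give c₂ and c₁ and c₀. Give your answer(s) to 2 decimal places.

From the data, Σu^2·u^2 = 722, Σu^2·u = 160, Σu^2 = 38, Σu·u = 38, Σu = 10, Σ1 = 4.
Moment sums: Σu^2·w = -586, Σu·w = -128, Σw = -34.
MᵀM·[c₂, c₁, c₀]ᵀ = Mᵀw becomes [[722, 160, 38]; [160, 38, 10]; [38, 10, 4]]·[c₂, c₁, c₀]ᵀ = [-586, -128, -34]ᵀ.
Inverting the 3×3 Gram matrix, [c₂, c₁, c₀]ᵀ = [-4/3, 131/39, -55/13]ᵀ.

c₂ = -1.33, c₁ = 3.36, c₀ = -4.23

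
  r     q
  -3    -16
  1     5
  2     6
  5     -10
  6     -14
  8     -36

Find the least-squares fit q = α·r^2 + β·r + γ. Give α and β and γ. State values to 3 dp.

α = -0.992, β = 3.051, γ = 2.488

The normal system XᵀX·[α, β, γ]ᵀ = Xᵀq is [[6115, 835, 139]; [835, 139, 19]; [139, 19, 6]]·[α, β, γ]ᵀ = [-3173, -357, -65]ᵀ.
Inverting the 3×3 Gram matrix, [α, β, γ]ᵀ = [-53807/54237, 165488/54237, 44972/18079]ᵀ.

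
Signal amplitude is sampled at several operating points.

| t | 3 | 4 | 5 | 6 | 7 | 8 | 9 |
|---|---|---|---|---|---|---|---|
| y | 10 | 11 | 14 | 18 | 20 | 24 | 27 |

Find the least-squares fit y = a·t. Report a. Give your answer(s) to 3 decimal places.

XᵀX·[a]ᵀ = Xᵀy reads: 280·a = 827.
(Σt·t = 280, Σt·y = 827.)
Hence a = 827 / 280 ≈ 2.95357.

a = 2.954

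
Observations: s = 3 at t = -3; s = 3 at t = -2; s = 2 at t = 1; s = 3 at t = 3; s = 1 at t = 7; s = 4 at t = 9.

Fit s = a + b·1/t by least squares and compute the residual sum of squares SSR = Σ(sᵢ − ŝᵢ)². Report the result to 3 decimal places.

SSR = 4.729

Normal-equation sums: Σ1 = 6, Σ1/t = 95/126, Σ1/t·1/t = 23893/15876.
Moment sums: Σs = 16, Σ1/t·s = 137/126.
Δ = 6·(23893/15876) − (95/126)² = 134333/15876.
a = (16·(23893/15876) − (95/126)·(137/126))/(134333/15876) = 369273/134333; b = (6·(137/126) − (95/126)·16)/(134333/15876) = -87948/134333.
Residuals: 4410/134333, -10248/134333, -12659/134333, 63042/134333, -222376/134333, 177831/134333; SSR = 635242/134333.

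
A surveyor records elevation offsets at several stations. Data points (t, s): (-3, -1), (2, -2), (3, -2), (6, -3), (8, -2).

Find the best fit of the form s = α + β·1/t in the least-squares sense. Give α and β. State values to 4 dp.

With design matrix M, MᵀM = [[5, 19/24]; [19/24, 33/64]] and Mᵀs = [-10, -25/12]ᵀ.
det = 5·(33/64) − (19/24)² = 281/144.
α = ((-10)·(33/64) − (19/24)·(-25/12))/(281/144) = -505/281; β = (5·(-25/12) − (19/24)·(-10))/(281/144) = -360/281.

α = -1.7972, β = -1.2811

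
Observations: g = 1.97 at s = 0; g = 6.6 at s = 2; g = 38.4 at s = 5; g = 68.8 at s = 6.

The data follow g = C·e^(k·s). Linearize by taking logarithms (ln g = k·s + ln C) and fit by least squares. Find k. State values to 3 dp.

Taking logs, ln g = k·s + ln C, so regress ln g on s.
XᵀX = [[65.0000, 13.0000]; [13.0000, 4]], rhs = [47.4016, 10.4444]ᵀ  (here Σs = 13.0000, Σ(s)² = 65.0000, Σln g = 10.4444, Σs·ln g = 47.4016).
Slope k = (n·Σs·ln g − Σs·Σln g)/(n·Σ(s)² − (Σs)²) = (4·47.4016 − 13.0000·10.4444)/91.0000 = 0.59154; ln C = (Σln g − k·Σs)/n = 0.68860.

k = 0.592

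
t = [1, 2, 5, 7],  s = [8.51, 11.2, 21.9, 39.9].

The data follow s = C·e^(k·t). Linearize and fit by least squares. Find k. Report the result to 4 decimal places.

Taking logs, ln s = k·t + ln C, so regress ln s on t.
XᵀX = [[79.0000, 15.0000]; [15.0000, 4]], rhs = [48.2101, 11.3300]ᵀ  (here Σt = 15.0000, Σ(t)² = 79.0000, Σln s = 11.3300, Σt·ln s = 48.2101).
Δ = 79.0000·4 − (15.0000)² = 91.0000; k = (48.2101·4 − 15.0000·11.3300)/91.0000 = 0.25154, ln C = (79.0000·11.3300 − 15.0000·48.2101)/91.0000 = 1.88922.

k = 0.2515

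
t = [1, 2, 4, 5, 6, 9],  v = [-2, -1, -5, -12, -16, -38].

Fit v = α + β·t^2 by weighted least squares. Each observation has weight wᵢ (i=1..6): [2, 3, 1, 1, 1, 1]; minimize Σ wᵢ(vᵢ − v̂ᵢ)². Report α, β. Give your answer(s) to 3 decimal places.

The normal equations are: 9·α + 172·β = -78;  172·α + 8788·β = -4050.
(Σwᵢ·1 = 9, Σwᵢ·t^2 = 172, Σwᵢ·t^2·t^2 = 8788, Σwᵢ·v = -78, Σwᵢ·t^2·v = -4050.)
Eliminating β: 8788·(row 1) − 172·(row 2) gives 49508·α = 8788·(-78) − 172·(-4050) = 11136, so α = 2784/12377.
Then β = ((-4050) − 172·(2784/12377))/8788 = -11517/24754.

α = 0.225, β = -0.465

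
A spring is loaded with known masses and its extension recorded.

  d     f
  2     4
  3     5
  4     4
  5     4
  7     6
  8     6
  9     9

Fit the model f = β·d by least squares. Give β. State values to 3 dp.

The normal system AᵀA·[β]ᵀ = Aᵀf is [[248]]·[β]ᵀ = [230]ᵀ.
Hence β = 230 / 248 ≈ 0.927419.

β = 0.927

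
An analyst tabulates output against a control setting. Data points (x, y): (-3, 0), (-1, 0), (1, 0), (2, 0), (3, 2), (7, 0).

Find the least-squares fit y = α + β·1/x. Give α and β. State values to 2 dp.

α = 0.31, β = 0.19

Forming AᵀA = [[6, 9/14]; [9/14, 4397/1764]] and Aᵀy = [2, 2/3]ᵀ gives AᵀA·[α, β]ᵀ = Aᵀy.
Eliminating β: (4397/1764)·(row 1) − (9/14)·(row 2) gives (8551/588)·α = (4397/1764)·2 − (9/14)·(2/3) = 4019/882, so α = 8038/25653.
Then β = ((2/3) − (9/14)·(8038/25653))/(4397/1764) = 1596/8551.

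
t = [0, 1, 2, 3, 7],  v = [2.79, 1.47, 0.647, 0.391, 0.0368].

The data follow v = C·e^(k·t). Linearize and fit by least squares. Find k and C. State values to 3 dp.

Linearized form: ln v = k·t + ln C. From the 5 transformed points,
Over the data: Σt = 13.0000, Σ(t)² = 63.0000, Σln v = -3.2654, Σt·ln v = -26.4185.
Normal system: [[63.0000, 13.0000]; [13.0000, 5]]·[k, ln C]ᵀ = [-26.4185, -3.2654]ᵀ.
Slope k = (n·Σt·ln v − Σt·Σln v)/(n·Σ(t)² − (Σt)²) = (5·-26.4185 − 13.0000·-3.2654)/146.0000 = -0.61399; ln C = (Σln v − k·Σt)/n = 0.94329, so C = exp(0.94329) = 2.56841.

k = -0.614, C = 2.568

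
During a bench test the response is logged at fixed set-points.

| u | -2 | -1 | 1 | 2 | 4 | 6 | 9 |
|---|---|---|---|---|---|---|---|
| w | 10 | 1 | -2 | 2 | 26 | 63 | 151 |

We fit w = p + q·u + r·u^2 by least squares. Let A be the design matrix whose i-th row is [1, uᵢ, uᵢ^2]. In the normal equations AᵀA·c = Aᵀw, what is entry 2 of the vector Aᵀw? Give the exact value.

Entry 2 ↔ basis u, so (Aᵀw)_{2} = Σᵢ (u)·wᵢ = (-2)·(10) + (-1)·(1) + (1)·(-2) + (2)·(2) + (4)·(26) + (6)·(63) + (9)·(151) = 1822.

1822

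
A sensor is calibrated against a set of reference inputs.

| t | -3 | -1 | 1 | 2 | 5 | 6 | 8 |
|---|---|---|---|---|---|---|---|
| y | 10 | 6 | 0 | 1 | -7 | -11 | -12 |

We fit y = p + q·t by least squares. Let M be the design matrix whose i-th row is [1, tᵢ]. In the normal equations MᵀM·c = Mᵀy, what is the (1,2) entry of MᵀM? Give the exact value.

Row 1 ↔ basis 1, column 2 ↔ basis t, so (MᵀM)_{1,2} = Σᵢ t = (1)·(-3) + (1)·(-1) + (1)·(1) + (1)·(2) + (1)·(5) + (1)·(6) + (1)·(8) = 18.

18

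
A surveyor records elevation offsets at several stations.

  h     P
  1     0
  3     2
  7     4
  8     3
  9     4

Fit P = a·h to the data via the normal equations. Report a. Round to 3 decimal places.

Compute the Gram sums: Σh·h = 204.
Moment sums: Σh·P = 94.
Normal equations: [[204]]·[a]ᵀ = [94]ᵀ.
Hence a = 94 / 204 ≈ 0.460784.

a = 0.461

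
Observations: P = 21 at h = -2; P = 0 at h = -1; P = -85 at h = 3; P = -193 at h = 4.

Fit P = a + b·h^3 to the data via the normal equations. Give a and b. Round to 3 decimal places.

a = -3.264, b = -2.975

Normal-equation sums: Σ1 = 4, Σh^3 = 82, Σh^3·h^3 = 4890.
And ΣP = -257, Σh^3·P = -14815.
MᵀM·[a, b]ᵀ = MᵀP becomes [[4, 82]; [82, 4890]]·[a, b]ᵀ = [-257, -14815]ᵀ.
Eliminating b: 4890·(row 1) − 82·(row 2) gives 12836·a = 4890·(-257) − 82·(-14815) = -41900, so a = -10475/3209.
Then b = ((-14815) − 82·(-10475/3209))/4890 = -19093/6418.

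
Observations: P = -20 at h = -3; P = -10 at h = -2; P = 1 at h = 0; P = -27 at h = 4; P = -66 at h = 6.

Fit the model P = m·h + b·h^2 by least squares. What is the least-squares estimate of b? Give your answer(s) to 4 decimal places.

Forming MᵀM = [[65, 245]; [245, 1649]] and MᵀP = [-424, -3028]ᵀ gives MᵀM·[m, b]ᵀ = MᵀP.
Determinant 65·1649 − 245² = 47160.
m = ((-424)·1649 − 245·(-3028))/47160 = 3557/3930; b = (65·(-3028) − 245·(-424))/47160 = -1549/786.

b = -1.9707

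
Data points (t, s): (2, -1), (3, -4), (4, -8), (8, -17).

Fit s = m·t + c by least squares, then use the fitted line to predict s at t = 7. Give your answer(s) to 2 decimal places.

ŝ = -14.72

The normal system AᵀA·[m, c]ᵀ = Aᵀs is [[93, 17]; [17, 4]]·[m, c]ᵀ = [-182, -30]ᵀ.
Eliminating c: 4·(row 1) − 17·(row 2) gives 83·m = 4·(-182) − 17·(-30) = -218, so m = -218/83.
Then c = ((-30) − 17·(-218/83))/4 = 304/83.
At t = 7: ŝ = (-218/83)·(7) + (304/83)·(1) = -1222/83.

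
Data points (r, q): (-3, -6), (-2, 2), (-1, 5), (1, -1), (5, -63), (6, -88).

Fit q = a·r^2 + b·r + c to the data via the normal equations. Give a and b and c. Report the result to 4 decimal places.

a = -2.0718, b = -2.9640, c = 4.0405

The normal system AᵀA·[a, b, c]ᵀ = Aᵀq is [[2020, 306, 76]; [306, 76, 6]; [76, 6, 6]]·[a, b, c]ᵀ = [-4785, -835, -151]ᵀ.
Row-reducing yields a = -13123/6334, b = -93869/31670, c = 63982/15835.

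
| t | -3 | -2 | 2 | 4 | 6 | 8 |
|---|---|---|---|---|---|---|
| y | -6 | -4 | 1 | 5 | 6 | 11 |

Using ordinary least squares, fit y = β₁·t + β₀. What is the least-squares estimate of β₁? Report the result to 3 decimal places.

Sums needed: Σt·t = 133, Σt = 15, Σ1 = 6.
Right-hand side: Σt·y = 172, Σy = 13.
Determinant 133·6 − 15² = 573.
β₁ = (172·6 − 15·13)/573 = 279/191; β₀ = (133·13 − 15·172)/573 = -851/573.

β₁ = 1.461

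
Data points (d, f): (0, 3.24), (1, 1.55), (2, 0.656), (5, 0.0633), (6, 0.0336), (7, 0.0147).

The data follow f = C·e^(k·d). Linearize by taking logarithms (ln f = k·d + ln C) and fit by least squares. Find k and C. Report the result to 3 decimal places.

Let Y = ln f. Fitting Y = k·d + ln C by least squares:
AᵀA = [[115.0000, 21.0000]; [21.0000, 6]], rhs = [-64.1030, -9.1808]ᵀ  (here Σd = 21.0000, Σ(d)² = 115.0000, Σln f = -9.1808, Σd·ln f = -64.1030).
Slope k = (n·Σd·ln f − Σd·Σln f)/(n·Σ(d)² − (Σd)²) = (6·-64.1030 − 21.0000·-9.1808)/249.0000 = -0.77037; ln C = (Σln f − k·Σd)/n = 1.16616, so C = exp(1.16616) = 3.20965.

k = -0.770, C = 3.210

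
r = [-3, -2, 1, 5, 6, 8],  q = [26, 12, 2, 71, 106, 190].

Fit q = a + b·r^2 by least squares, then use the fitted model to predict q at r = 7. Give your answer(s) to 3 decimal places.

q̂ = 144.634

From the data, Σ1 = 6, Σr^2 = 139, Σr^2·r^2 = 6115.
Right-hand side: Σq = 407, Σr^2·q = 18035.
So AᵀA·[a, b]ᵀ = Aᵀq: [[6, 139]; [139, 6115]]·[a, b]ᵀ = [407, 18035]ᵀ.
det = 6·6115 − 139² = 17369.
a = (407·6115 − 139·18035)/17369 = -18060/17369; b = (6·18035 − 139·407)/17369 = 51637/17369.
At r = 7: q̂ = (-18060/17369)·(1) + (51637/17369)·(49) = 2512153/17369.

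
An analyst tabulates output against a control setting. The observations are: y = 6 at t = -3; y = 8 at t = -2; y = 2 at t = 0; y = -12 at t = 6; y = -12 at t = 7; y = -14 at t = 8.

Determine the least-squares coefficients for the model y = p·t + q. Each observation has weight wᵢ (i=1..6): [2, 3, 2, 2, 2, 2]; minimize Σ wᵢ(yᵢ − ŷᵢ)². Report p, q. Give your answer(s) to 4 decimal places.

p = -2.0749, q = 2.0190

The normal system XᵀWX·[p, q]ᵀ = XᵀWy is [[328, 30]; [30, 13]]·[p, q]ᵀ = [-620, -36]ᵀ.
Δ = 328·13 − 30² = 3364.
p = ((-620)·13 − 30·(-36))/3364 = -1745/841; q = (328·(-36) − 30·(-620))/3364 = 1698/841.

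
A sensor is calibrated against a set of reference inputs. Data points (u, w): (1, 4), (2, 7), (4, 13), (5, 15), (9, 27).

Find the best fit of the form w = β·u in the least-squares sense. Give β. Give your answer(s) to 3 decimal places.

Forming AᵀA = [[127]] and Aᵀw = [388]ᵀ gives AᵀA·[β]ᵀ = Aᵀw.
β = 388/127 = 3.05512.

β = 3.055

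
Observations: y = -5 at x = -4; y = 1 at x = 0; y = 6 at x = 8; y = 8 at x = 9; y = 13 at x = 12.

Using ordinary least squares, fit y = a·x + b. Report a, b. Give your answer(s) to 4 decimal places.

a = 1.0056, b = -0.4278

Sums needed: Σx·x = 305, Σx = 25, Σ1 = 5.
For Aᵀy: Σx·y = 296, Σy = 23.
So AᵀA·[a, b]ᵀ = Aᵀy: [[305, 25]; [25, 5]]·[a, b]ᵀ = [296, 23]ᵀ.
Determinant 305·5 − 25² = 900.
a = (296·5 − 25·23)/900 = 181/180; b = (305·23 − 25·296)/900 = -77/180.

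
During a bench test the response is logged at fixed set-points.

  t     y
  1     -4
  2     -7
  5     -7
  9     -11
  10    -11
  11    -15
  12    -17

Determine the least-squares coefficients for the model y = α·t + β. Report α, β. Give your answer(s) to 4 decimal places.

α = -0.9820, β = -3.2716

From the data, Σt·t = 476, Σt = 50, Σ1 = 7.
For Aᵀy: Σt·y = -631, Σy = -72.
Eliminating β: 7·(row 1) − 50·(row 2) gives 832·α = 7·(-631) − 50·(-72) = -817, so α = -817/832.
Then β = ((-72) − 50·(-817/832))/7 = -1361/416.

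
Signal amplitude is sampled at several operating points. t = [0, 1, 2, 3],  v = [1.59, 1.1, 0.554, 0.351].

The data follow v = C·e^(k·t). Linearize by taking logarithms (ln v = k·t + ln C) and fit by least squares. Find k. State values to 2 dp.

Let Y = ln v. Fitting Y = k·t + ln C by least squares:
XᵀX = [[14.0000, 6.0000]; [6.0000, 4]], rhs = [-4.2268, -1.0785]ᵀ  (here Σt = 6.0000, Σ(t)² = 14.0000, Σln v = -1.0785, Σt·ln v = -4.2268).
Δ = 14.0000·4 − (6.0000)² = 20.0000; k = (-4.2268·4 − 6.0000·-1.0785)/20.0000 = -0.52180, ln C = (14.0000·-1.0785 − 6.0000·-4.2268)/20.0000 = 0.51307.

k = -0.52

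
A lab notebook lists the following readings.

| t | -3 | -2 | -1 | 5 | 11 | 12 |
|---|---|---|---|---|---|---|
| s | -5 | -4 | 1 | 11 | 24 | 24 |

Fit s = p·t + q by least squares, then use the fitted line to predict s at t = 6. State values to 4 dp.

Normal-equation sums: Σt·t = 304, Σt = 22, Σ1 = 6.
Right-hand side: Σt·s = 629, Σs = 51.
det = 304·6 − 22² = 1340.
p = (629·6 − 22·51)/1340 = 663/335; q = (304·51 − 22·629)/1340 = 833/670.
At t = 6: ŝ = (663/335)·(6) + (833/670)·(1) = 8789/670.

ŝ = 13.1179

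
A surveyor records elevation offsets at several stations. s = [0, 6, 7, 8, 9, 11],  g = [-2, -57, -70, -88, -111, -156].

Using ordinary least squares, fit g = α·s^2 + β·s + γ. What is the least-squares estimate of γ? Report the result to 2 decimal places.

γ = -2.09

Normal-equation sums: Σs^2·s^2 = 28995, Σs^2·s = 3131, Σs^2 = 351, Σs·s = 351, Σs = 41, Σ1 = 6.
For Mᵀg: Σs^2·g = -38981, Σs·g = -4251, Σg = -484.
Solving the 3×3 system (Gaussian elimination) gives α = -19303/18840, β = -85629/31400, γ = -98639/47100.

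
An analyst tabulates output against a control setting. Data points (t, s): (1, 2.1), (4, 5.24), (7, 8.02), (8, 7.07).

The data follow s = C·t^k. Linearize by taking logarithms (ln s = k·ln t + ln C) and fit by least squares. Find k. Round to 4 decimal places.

k = 0.6297

With ln sᵢ as the transformed response and ln tᵢ as the regressor:
Σln t = 5.4116, Σ(ln t)² = 10.0325, Σln s = 6.4361, Σln t·ln s = 10.4145.
Equations: 10.0325·k + 5.4116·ln C = 10.4145;  5.4116·k + 4·ln C = 6.4361.
Slope k = (n·Σln t·ln s − Σln t·Σln s)/(n·Σ(ln t)² − (Σln t)²) = (4·10.4145 − 5.4116·6.4361)/10.8439 = 0.62970; ln C = (Σln s − k·Σln t)/n = 0.75709.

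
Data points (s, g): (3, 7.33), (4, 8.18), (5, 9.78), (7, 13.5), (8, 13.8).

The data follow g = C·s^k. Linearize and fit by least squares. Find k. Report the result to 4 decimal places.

Taking logs, ln g = k·ln s + ln C, so regress ln g on ln s.
Over the data: Σln s = 8.1197, Σ(ln s)² = 13.8297, Σln g = 11.6014, Σln s·ln g = 19.2945.
Normal system: [[13.8297, 8.1197]; [8.1197, 5]]·[k, ln C]ᵀ = [19.2945, 11.6014]ᵀ.
Slope k = (n·Σln s·ln g − Σln s·Σln g)/(n·Σ(ln s)² − (Σln s)²) = (5·19.2945 − 8.1197·11.6014)/3.2190 = 0.70607; ln C = (Σln g − k·Σln s)/n = 1.17366.

k = 0.7061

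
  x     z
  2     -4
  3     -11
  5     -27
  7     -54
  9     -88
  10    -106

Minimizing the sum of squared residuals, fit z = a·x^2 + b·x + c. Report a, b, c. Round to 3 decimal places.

Entries of MᵀM: Σx^2·x^2 = 19684, Σx^2·x = 2232, Σx^2 = 268, Σx·x = 268, Σx = 36, Σ1 = 6.
And Σx^2·z = -21164, Σx·z = -2406, Σz = -290.
MᵀM·[a, b, c]ᵀ = Mᵀz becomes [[19684, 2232, 268]; [2232, 268, 36]; [268, 36, 6]]·[a, b, c]ᵀ = [-21164, -2406, -290]ᵀ.
Row-reducing yields a = -164/169, b = -393/338, c = 336/169.

a = -0.970, b = -1.163, c = 1.988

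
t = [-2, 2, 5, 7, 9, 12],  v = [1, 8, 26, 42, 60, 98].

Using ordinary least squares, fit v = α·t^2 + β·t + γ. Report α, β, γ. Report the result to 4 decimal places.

α = 0.4885, β = 2.0511, γ = 2.8884

MᵀM·[α, β, γ]ᵀ = Mᵀv reads: 30355·α + 2925·β + 307·γ = 21716;  2925·α + 307·β + 33·γ = 2154;  307·α + 33·β + 6·γ = 235.
(Σt^2·t^2 = 30355, Σt^2·t = 2925, Σt^2 = 307, Σt·t = 307, Σt = 33, Σ1 = 6, Σt^2·v = 21716, Σt·v = 2154, Σv = 235.)
Solving the 3×3 system (Gaussian elimination) gives α = 453241/927736, β = 1902885/927736, γ = 669907/231934.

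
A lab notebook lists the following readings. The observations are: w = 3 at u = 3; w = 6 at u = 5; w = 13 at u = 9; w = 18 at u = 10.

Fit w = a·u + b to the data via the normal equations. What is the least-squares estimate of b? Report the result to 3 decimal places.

Compute the Gram sums: Σu·u = 215, Σu = 27, Σ1 = 4.
And Σu·w = 336, Σw = 40.
So AᵀA·[a, b]ᵀ = Aᵀw: [[215, 27]; [27, 4]]·[a, b]ᵀ = [336, 40]ᵀ.
Eliminating b: 4·(row 1) − 27·(row 2) gives 131·a = 4·336 − 27·40 = 264, so a = 264/131.
Then b = (40 − 27·(264/131))/4 = -472/131.

b = -3.603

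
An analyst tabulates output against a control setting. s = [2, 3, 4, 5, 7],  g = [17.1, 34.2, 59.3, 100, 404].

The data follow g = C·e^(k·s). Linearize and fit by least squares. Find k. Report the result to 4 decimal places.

k = 0.6207

Let Y = ln g. Fitting Y = k·s + ln C by least squares:
Σs = 21.0000, Σ(s)² = 103.0000, Σln g = 21.0605, Σs·ln g = 97.6410.
Equations: 103.0000·k + 21.0000·ln C = 97.6410;  21.0000·k + 5·ln C = 21.0605.
Slope k = (n·Σs·ln g − Σs·Σln g)/(n·Σ(s)² − (Σs)²) = (5·97.6410 − 21.0000·21.0605)/74.0000 = 0.62074; ln C = (Σln g − k·Σs)/n = 1.60500.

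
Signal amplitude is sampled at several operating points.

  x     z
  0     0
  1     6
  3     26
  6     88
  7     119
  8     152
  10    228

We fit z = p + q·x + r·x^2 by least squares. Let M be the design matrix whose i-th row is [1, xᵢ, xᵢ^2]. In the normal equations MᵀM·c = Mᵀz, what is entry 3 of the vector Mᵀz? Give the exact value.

Entry 3 ↔ basis x^2, so (Mᵀz)_{3} = Σᵢ (x^2)·zᵢ = (0)·(0) + (1)·(6) + (9)·(26) + (36)·(88) + (49)·(119) + (64)·(152) + (100)·(228) = 41767.

41767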